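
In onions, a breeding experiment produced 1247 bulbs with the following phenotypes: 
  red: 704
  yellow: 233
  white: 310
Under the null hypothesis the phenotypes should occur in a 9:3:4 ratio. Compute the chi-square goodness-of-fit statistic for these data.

Expected counts for N = 1247 under a 9:3:4 ratio (total parts = 16):
  red: 1247 × 9/16 = 701.4375
  yellow: 1247 × 3/16 = 233.8125
  white: 1247 × 4/16 = 311.75
χ² = Σ (O − E)² / E
  red: (704 − 701.4375)² / 701.4375 = 0.0094
  yellow: (233 − 233.8125)² / 233.8125 = 0.0028
  white: (310 − 311.75)² / 311.75 = 0.0098
χ² = 0.0094 + 0.0028 + 0.0098 = 0.022

0.022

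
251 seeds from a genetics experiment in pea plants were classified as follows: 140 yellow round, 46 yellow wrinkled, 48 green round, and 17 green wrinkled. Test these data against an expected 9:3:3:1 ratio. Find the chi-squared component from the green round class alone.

0.019

Expected counts for N = 251 under a 9:3:3:1 ratio (total parts = 16):
  yellow round: 251 × 9/16 = 141.1875
  yellow wrinkled: 251 × 3/16 = 47.0625
  green round: 251 × 3/16 = 47.0625
  green wrinkled: 251 × 1/16 = 15.6875
Contribution of green round: (48 − 47.0625)² / 47.0625 = 0.0187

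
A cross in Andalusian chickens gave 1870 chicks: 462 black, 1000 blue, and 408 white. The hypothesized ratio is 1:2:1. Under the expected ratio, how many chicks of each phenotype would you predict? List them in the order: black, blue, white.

467.5, 935, 467.5

Expected counts for N = 1870 under a 1:2:1 ratio (total parts = 4):
  black: 1870 × 1/4 = 467.5
  blue: 1870 × 2/4 = 935
  white: 1870 × 1/4 = 467.5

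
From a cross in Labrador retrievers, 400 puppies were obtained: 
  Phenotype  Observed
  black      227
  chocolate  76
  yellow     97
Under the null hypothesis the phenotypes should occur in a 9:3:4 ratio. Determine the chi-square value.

Under the 9:3:4 hypothesis (Σ ratio = 16, N = 400):
  black: 400 × 9/16 = 225
  chocolate: 400 × 3/16 = 75
  yellow: 400 × 4/16 = 100
χ² = Σ (O − E)² / E
  black: (227 − 225)² / 225 = 0.0178
  chocolate: (76 − 75)² / 75 = 0.0133
  yellow: (97 − 100)² / 100 = 0.0900
χ² = 0.0178 + 0.0133 + 0.0900 = 0.1211 ≈ 0.121

0.121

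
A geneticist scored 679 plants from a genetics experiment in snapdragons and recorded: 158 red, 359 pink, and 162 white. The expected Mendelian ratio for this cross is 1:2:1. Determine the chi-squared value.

Total ratio parts = 4. Expected numbers out of 679:
  red: 679 × 1/4 = 169.75
  pink: 679 × 2/4 = 339.5
  white: 679 × 1/4 = 169.75
χ² = Σ (O − E)² / E
  red: (158 − 169.75)² / 169.75 = 0.8133
  pink: (359 − 339.5)² / 339.5 = 1.1200
  white: (162 − 169.75)² / 169.75 = 0.3538
χ² = 0.8133 + 1.1200 + 0.3538 = 2.2871 ≈ 2.287

2.287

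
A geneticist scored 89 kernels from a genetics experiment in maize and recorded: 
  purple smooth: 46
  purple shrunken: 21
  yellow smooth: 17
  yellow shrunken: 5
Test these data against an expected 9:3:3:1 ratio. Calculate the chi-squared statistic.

The 9:3:3:1 ratio has 16 parts, so with N = 89 the expected counts are:
  purple smooth: 89 × 9/16 = 50.0625
  purple shrunken: 89 × 3/16 = 16.6875
  yellow smooth: 89 × 3/16 = 16.6875
  yellow shrunken: 89 × 1/16 = 5.5625
χ² = Σ (O − E)² / E
  purple smooth: (46 − 50.0625)² / 50.0625 = 0.3297
  purple shrunken: (21 − 16.6875)² / 16.6875 = 1.1145
  yellow smooth: (17 − 16.6875)² / 16.6875 = 0.0059
  yellow shrunken: (5 − 5.5625)² / 5.5625 = 0.0569
χ² = 0.3297 + 1.1145 + 0.0059 + 0.0569 = 1.507

1.507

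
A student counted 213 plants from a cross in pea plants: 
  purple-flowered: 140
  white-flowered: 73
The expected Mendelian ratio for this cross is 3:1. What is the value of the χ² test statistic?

Total ratio parts = 4. Expected numbers out of 213:
  purple-flowered: 213 × 3/4 = 159.75
  white-flowered: 213 × 1/4 = 53.25
χ² = Σ (O − E)² / E
  purple-flowered: (140 − 159.75)² / 159.75 = 2.4417
  white-flowered: (73 − 53.25)² / 53.25 = 7.3251
χ² = 2.4417 + 7.3251 = 9.7668 ≈ 9.767

9.767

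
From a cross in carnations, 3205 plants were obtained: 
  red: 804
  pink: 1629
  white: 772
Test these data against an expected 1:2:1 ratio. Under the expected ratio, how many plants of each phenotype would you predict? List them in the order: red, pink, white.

801.25, 1602.5, 801.25

The 1:2:1 ratio has 4 parts, so with N = 3205 the expected counts are:
  red: 3205 × 1/4 = 801.25
  pink: 3205 × 2/4 = 1602.5
  white: 3205 × 1/4 = 801.25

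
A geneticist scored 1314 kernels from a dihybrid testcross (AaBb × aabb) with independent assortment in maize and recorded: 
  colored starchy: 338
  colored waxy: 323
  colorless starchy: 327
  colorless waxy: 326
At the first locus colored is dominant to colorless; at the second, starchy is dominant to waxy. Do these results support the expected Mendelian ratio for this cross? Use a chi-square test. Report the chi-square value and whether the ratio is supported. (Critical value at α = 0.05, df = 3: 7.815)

0.393; consistent

A dihybrid testcross with independent assortment gives a 1:1:1:1 ratio.
Total ratio parts = 4. Expected numbers out of 1314:
  colored starchy: 1314 × 1/4 = 328.5
  colored waxy: 1314 × 1/4 = 328.5
  colorless starchy: 1314 × 1/4 = 328.5
  colorless waxy: 1314 × 1/4 = 328.5
χ² = Σ (O − E)² / E
  colored starchy: (338 − 328.5)² / 328.5 = 0.2747
  colored waxy: (323 − 328.5)² / 328.5 = 0.0921
  colorless starchy: (327 − 328.5)² / 328.5 = 0.0068
  colorless waxy: (326 − 328.5)² / 328.5 = 0.0190
χ² = 0.2747 + 0.0921 + 0.0068 + 0.0190 = 0.3926 ≈ 0.393
Degrees of freedom = 4 − 1 = 3; critical value at α = 0.05 is 7.815.
Since 0.393 < 7.815, we fail to reject the null hypothesis — the data are consistent with the 1:1:1:1 ratio.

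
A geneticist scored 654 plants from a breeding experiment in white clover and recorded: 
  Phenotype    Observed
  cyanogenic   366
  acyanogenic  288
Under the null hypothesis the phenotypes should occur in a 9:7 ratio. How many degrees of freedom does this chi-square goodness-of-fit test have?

1

A goodness-of-fit test with 2 phenotype classes has df = 2 − 1 = 1.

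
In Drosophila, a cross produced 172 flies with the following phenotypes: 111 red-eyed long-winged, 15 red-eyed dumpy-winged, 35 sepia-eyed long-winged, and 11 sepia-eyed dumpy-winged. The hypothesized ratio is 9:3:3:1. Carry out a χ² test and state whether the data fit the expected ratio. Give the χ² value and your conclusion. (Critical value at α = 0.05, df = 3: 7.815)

Total ratio parts = 16. Expected numbers out of 172:
  red-eyed long-winged: 172 × 9/16 = 96.75
  red-eyed dumpy-winged: 172 × 3/16 = 32.25
  sepia-eyed long-winged: 172 × 3/16 = 32.25
  sepia-eyed dumpy-winged: 172 × 1/16 = 10.75
χ² = Σ (O − E)² / E
  red-eyed long-winged: (111 − 96.75)² / 96.75 = 2.0988
  red-eyed dumpy-winged: (15 − 32.25)² / 32.25 = 9.2267
  sepia-eyed long-winged: (35 − 32.25)² / 32.25 = 0.2345
  sepia-eyed dumpy-winged: (11 − 10.75)² / 10.75 = 0.0058
χ² = 2.0988 + 9.2267 + 0.2345 + 0.0058 = 11.5658 ≈ 11.566
Degrees of freedom = 4 − 1 = 3; critical value at α = 0.05 is 7.815.
Since 11.566 > 7.815, we reject the null hypothesis — the data do not fit the 9:3:3:1 ratio.

11.566; not consistent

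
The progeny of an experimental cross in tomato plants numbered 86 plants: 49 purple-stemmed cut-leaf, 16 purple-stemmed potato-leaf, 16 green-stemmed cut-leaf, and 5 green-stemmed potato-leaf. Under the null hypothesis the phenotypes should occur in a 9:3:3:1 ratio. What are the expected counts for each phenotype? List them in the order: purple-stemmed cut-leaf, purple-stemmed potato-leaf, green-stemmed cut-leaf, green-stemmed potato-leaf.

48.375, 16.125, 16.125, 5.375

Under the 9:3:3:1 hypothesis (Σ ratio = 16, N = 86):
  purple-stemmed cut-leaf: 86 × 9/16 = 48.375
  purple-stemmed potato-leaf: 86 × 3/16 = 16.125
  green-stemmed cut-leaf: 86 × 3/16 = 16.125
  green-stemmed potato-leaf: 86 × 1/16 = 5.375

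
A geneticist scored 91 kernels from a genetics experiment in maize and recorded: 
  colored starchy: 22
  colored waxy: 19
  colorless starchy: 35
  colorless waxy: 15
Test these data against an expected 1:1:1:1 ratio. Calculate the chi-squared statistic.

9.879

Under the 1:1:1:1 hypothesis (Σ ratio = 4, N = 91):
  colored starchy: 91 × 1/4 = 22.75
  colored waxy: 91 × 1/4 = 22.75
  colorless starchy: 91 × 1/4 = 22.75
  colorless waxy: 91 × 1/4 = 22.75
χ² = Σ (O − E)² / E
  colored starchy: (22 − 22.75)² / 22.75 = 0.0247
  colored waxy: (19 − 22.75)² / 22.75 = 0.6181
  colorless starchy: (35 − 22.75)² / 22.75 = 6.5962
  colorless waxy: (15 − 22.75)² / 22.75 = 2.6401
χ² = 0.0247 + 0.6181 + 6.5962 + 2.6401 = 9.8791 ≈ 9.879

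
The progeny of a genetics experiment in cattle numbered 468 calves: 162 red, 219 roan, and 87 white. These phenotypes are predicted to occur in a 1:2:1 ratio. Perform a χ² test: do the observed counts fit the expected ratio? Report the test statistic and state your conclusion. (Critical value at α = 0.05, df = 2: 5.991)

Under the 1:2:1 hypothesis (Σ ratio = 4, N = 468):
  red: 468 × 1/4 = 117
  roan: 468 × 2/4 = 234
  white: 468 × 1/4 = 117
χ² = Σ (O − E)² / E
  red: (162 − 117)² / 117 = 17.3077
  roan: (219 − 234)² / 234 = 0.9615
  white: (87 − 117)² / 117 = 7.6923
χ² = 17.3077 + 0.9615 + 7.6923 = 25.9615 ≈ 25.962
Degrees of freedom = 3 − 1 = 2; critical value at α = 0.05 is 5.991.
Since 25.962 > 5.991, we reject the null hypothesis — the data do not fit the 1:2:1 ratio.

25.962; not consistent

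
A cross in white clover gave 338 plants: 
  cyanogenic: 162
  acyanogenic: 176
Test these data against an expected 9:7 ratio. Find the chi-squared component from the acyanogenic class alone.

Expected counts for N = 338 under a 9:7 ratio (total parts = 16):
  cyanogenic: 338 × 9/16 = 190.125
  acyanogenic: 338 × 7/16 = 147.875
Contribution of acyanogenic: (176 − 147.875)² / 147.875 = 5.3492

5.349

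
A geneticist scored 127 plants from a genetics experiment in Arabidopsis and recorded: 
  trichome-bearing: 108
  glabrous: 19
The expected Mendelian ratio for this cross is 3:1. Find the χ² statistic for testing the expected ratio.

Total ratio parts = 4. Expected numbers out of 127:
  trichome-bearing: 127 × 3/4 = 95.25
  glabrous: 127 × 1/4 = 31.75
χ² = Σ (O − E)² / E
  trichome-bearing: (108 − 95.25)² / 95.25 = 1.7067
  glabrous: (19 − 31.75)² / 31.75 = 5.1201
χ² = 1.7067 + 5.1201 = 6.8268 ≈ 6.827

6.827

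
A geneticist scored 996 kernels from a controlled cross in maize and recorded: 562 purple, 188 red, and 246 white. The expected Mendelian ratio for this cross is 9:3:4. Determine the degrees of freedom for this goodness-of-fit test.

2

A goodness-of-fit test with 3 phenotype classes has df = 3 − 1 = 2.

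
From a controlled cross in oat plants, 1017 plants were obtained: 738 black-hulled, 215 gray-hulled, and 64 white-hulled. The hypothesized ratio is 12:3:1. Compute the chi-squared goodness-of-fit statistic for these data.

The 12:3:1 ratio has 16 parts, so with N = 1017 the expected counts are:
  black-hulled: 1017 × 12/16 = 762.75
  gray-hulled: 1017 × 3/16 = 190.6875
  white-hulled: 1017 × 1/16 = 63.5625
χ² = Σ (O − E)² / E
  black-hulled: (738 − 762.75)² / 762.75 = 0.8031
  gray-hulled: (215 − 190.6875)² / 190.6875 = 3.0998
  white-hulled: (64 − 63.5625)² / 63.5625 = 0.0030
χ² = 0.8031 + 3.0998 + 0.0030 = 3.9059 ≈ 3.906

3.906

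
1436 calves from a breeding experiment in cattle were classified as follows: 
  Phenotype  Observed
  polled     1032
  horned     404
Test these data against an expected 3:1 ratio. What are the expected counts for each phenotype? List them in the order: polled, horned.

The 3:1 ratio has 4 parts, so with N = 1436 the expected counts are:
  polled: 1436 × 3/4 = 1077
  horned: 1436 × 1/4 = 359

1077, 359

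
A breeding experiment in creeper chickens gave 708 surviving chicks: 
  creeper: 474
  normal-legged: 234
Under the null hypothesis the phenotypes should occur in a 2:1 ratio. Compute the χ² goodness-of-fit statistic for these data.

0.025

Total ratio parts = 3. Expected numbers out of 708:
  creeper: 708 × 2/3 = 472
  normal-legged: 708 × 1/3 = 236
χ² = Σ (O − E)² / E
  creeper: (474 − 472)² / 472 = 0.0085
  normal-legged: (234 − 236)² / 236 = 0.0169
χ² = 0.0085 + 0.0169 = 0.0254 ≈ 0.025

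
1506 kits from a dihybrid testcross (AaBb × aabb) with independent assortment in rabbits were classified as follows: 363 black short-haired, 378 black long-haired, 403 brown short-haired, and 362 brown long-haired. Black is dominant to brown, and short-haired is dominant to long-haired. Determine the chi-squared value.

A dihybrid testcross with independent assortment gives a 1:1:1:1 ratio.
Under the 1:1:1:1 hypothesis (Σ ratio = 4, N = 1506):
  black short-haired: 1506 × 1/4 = 376.5
  black long-haired: 1506 × 1/4 = 376.5
  brown short-haired: 1506 × 1/4 = 376.5
  brown long-haired: 1506 × 1/4 = 376.5
χ² = Σ (O − E)² / E
  black short-haired: (363 − 376.5)² / 376.5 = 0.4841
  black long-haired: (378 − 376.5)² / 376.5 = 0.0060
  brown short-haired: (403 − 376.5)² / 376.5 = 1.8652
  brown long-haired: (362 − 376.5)² / 376.5 = 0.5584
χ² = 0.4841 + 0.0060 + 1.8652 + 0.5584 = 2.9137 ≈ 2.914

2.914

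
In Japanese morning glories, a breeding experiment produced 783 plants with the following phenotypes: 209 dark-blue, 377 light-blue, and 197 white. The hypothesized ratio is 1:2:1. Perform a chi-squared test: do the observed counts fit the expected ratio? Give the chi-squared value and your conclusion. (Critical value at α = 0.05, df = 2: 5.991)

1.442; consistent

Under the 1:2:1 hypothesis (Σ ratio = 4, N = 783):
  dark-blue: 783 × 1/4 = 195.75
  light-blue: 783 × 2/4 = 391.5
  white: 783 × 1/4 = 195.75
χ² = Σ (O − E)² / E
  dark-blue: (209 − 195.75)² / 195.75 = 0.8969
  light-blue: (377 − 391.5)² / 391.5 = 0.5370
  white: (197 − 195.75)² / 195.75 = 0.0080
χ² = 0.8969 + 0.5370 + 0.0080 = 1.4419 ≈ 1.442
Degrees of freedom = 3 − 1 = 2; critical value at α = 0.05 is 5.991.
Since 1.442 < 5.991, we fail to reject the null hypothesis — the data are consistent with the 1:2:1 ratio.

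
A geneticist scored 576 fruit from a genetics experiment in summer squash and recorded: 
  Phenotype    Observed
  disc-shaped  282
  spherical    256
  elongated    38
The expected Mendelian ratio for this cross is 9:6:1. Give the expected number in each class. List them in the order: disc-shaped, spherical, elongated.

Under the 9:6:1 hypothesis (Σ ratio = 16, N = 576):
  disc-shaped: 576 × 9/16 = 324
  spherical: 576 × 6/16 = 216
  elongated: 576 × 1/16 = 36

324, 216, 36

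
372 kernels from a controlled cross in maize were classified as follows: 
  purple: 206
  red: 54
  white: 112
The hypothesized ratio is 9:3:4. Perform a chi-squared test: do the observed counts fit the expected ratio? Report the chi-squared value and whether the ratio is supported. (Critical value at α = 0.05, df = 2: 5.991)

Under the 9:3:4 hypothesis (Σ ratio = 16, N = 372):
  purple: 372 × 9/16 = 209.25
  red: 372 × 3/16 = 69.75
  white: 372 × 4/16 = 93
χ² = Σ (O − E)² / E
  purple: (206 − 209.25)² / 209.25 = 0.0505
  red: (54 − 69.75)² / 69.75 = 3.5565
  white: (112 − 93)² / 93 = 3.8817
χ² = 0.0505 + 3.5565 + 3.8817 = 7.4887 ≈ 7.489
Degrees of freedom = 3 − 1 = 2; critical value at α = 0.05 is 5.991.
Since 7.489 > 5.991, we reject the null hypothesis — the data do not fit the 9:3:4 ratio.

7.489; not consistent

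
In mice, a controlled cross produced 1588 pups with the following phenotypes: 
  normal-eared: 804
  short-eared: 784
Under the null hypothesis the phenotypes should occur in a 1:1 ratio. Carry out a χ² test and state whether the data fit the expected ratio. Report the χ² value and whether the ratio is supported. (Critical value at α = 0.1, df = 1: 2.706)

0.252; consistent

Under the 1:1 hypothesis (Σ ratio = 2, N = 1588):
  normal-eared: 1588 × 1/2 = 794
  short-eared: 1588 × 1/2 = 794
χ² = Σ (O − E)² / E
  normal-eared: (804 − 794)² / 794 = 0.1259
  short-eared: (784 − 794)² / 794 = 0.1259
χ² = 0.1259 + 0.1259 = 0.2518 ≈ 0.252
Degrees of freedom = 2 − 1 = 1; critical value at α = 0.1 is 2.706.
Since 0.252 < 2.706, we fail to reject the null hypothesis — the data are consistent with the 1:1 ratio.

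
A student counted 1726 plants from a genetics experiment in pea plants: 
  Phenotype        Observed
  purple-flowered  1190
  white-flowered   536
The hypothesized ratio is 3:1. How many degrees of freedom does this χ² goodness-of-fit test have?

A goodness-of-fit test with 2 phenotype classes has df = 2 − 1 = 1.

1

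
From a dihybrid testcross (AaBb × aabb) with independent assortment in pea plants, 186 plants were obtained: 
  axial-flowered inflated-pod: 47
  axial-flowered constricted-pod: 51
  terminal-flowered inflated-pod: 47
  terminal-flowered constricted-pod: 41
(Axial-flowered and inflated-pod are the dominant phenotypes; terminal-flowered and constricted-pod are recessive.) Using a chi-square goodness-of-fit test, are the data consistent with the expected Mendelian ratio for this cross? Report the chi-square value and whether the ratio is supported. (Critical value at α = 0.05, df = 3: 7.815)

1.097; consistent

A dihybrid testcross with independent assortment gives a 1:1:1:1 ratio.
The 1:1:1:1 ratio has 4 parts, so with N = 186 the expected counts are:
  axial-flowered inflated-pod: 186 × 1/4 = 46.5
  axial-flowered constricted-pod: 186 × 1/4 = 46.5
  terminal-flowered inflated-pod: 186 × 1/4 = 46.5
  terminal-flowered constricted-pod: 186 × 1/4 = 46.5
χ² = Σ (O − E)² / E
  axial-flowered inflated-pod: (47 − 46.5)² / 46.5 = 0.0054
  axial-flowered constricted-pod: (51 − 46.5)² / 46.5 = 0.4355
  terminal-flowered inflated-pod: (47 − 46.5)² / 46.5 = 0.0054
  terminal-flowered constricted-pod: (41 − 46.5)² / 46.5 = 0.6505
χ² = 0.0054 + 0.4355 + 0.0054 + 0.6505 = 1.0968 ≈ 1.097
Degrees of freedom = 4 − 1 = 3; critical value at α = 0.05 is 7.815.
Since 1.097 < 7.815, we fail to reject the null hypothesis — the data are consistent with the 1:1:1:1 ratio.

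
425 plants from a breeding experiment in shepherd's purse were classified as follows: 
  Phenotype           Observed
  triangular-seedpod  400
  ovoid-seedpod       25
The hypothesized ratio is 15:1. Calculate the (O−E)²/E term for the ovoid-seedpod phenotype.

Under the 15:1 hypothesis (Σ ratio = 16, N = 425):
  triangular-seedpod: 425 × 15/16 = 398.4375
  ovoid-seedpod: 425 × 1/16 = 26.5625
Contribution of ovoid-seedpod: (25 − 26.5625)² / 26.5625 = 0.0919

0.092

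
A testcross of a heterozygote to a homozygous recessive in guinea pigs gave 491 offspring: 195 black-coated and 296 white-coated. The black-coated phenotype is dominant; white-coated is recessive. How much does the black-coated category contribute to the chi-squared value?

A testcross of a heterozygote (Aa × aa) gives a 1:1 phenotypic ratio.
Under the 1:1 hypothesis (Σ ratio = 2, N = 491):
  black-coated: 491 × 1/2 = 245.5
  white-coated: 491 × 1/2 = 245.5
Contribution of black-coated: (195 − 245.5)² / 245.5 = 10.3880

10.388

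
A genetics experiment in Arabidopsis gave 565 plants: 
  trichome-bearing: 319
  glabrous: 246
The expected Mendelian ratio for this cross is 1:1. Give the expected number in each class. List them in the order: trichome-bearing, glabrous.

Expected counts for N = 565 under a 1:1 ratio (total parts = 2):
  trichome-bearing: 565 × 1/2 = 282.5
  glabrous: 565 × 1/2 = 282.5

282.5, 282.5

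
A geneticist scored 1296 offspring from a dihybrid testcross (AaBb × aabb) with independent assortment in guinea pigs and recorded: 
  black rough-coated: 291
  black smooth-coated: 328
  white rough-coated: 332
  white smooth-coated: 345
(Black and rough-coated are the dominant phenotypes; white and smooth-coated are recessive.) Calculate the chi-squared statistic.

4.969

A dihybrid testcross with independent assortment gives a 1:1:1:1 ratio.
The 1:1:1:1 ratio has 4 parts, so with N = 1296 the expected counts are:
  black rough-coated: 1296 × 1/4 = 324
  black smooth-coated: 1296 × 1/4 = 324
  white rough-coated: 1296 × 1/4 = 324
  white smooth-coated: 1296 × 1/4 = 324
χ² = Σ (O − E)² / E
  black rough-coated: (291 − 324)² / 324 = 3.3611
  black smooth-coated: (328 − 324)² / 324 = 0.0494
  white rough-coated: (332 − 324)² / 324 = 0.1975
  white smooth-coated: (345 − 324)² / 324 = 1.3611
χ² = 3.3611 + 0.0494 + 0.1975 + 1.3611 = 4.9691 ≈ 4.969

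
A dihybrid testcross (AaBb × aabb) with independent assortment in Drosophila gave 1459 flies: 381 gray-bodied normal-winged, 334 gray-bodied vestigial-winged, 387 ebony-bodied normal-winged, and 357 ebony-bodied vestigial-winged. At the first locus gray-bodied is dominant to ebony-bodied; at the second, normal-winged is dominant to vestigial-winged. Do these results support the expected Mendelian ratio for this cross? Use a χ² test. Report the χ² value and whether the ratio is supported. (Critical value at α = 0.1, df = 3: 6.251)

4.838; consistent

A dihybrid testcross with independent assortment gives a 1:1:1:1 ratio.
The 1:1:1:1 ratio has 4 parts, so with N = 1459 the expected counts are:
  gray-bodied normal-winged: 1459 × 1/4 = 364.75
  gray-bodied vestigial-winged: 1459 × 1/4 = 364.75
  ebony-bodied normal-winged: 1459 × 1/4 = 364.75
  ebony-bodied vestigial-winged: 1459 × 1/4 = 364.75
χ² = Σ (O − E)² / E
  gray-bodied normal-winged: (381 − 364.75)² / 364.75 = 0.7240
  gray-bodied vestigial-winged: (334 − 364.75)² / 364.75 = 2.5924
  ebony-bodied normal-winged: (387 − 364.75)² / 364.75 = 1.3573
  ebony-bodied vestigial-winged: (357 − 364.75)² / 364.75 = 0.1647
χ² = 0.7240 + 2.5924 + 1.3573 + 0.1647 = 4.8384 ≈ 4.838
Degrees of freedom = 4 − 1 = 3; critical value at α = 0.1 is 6.251.
Since 4.838 < 6.251, we fail to reject the null hypothesis — the data are consistent with the 1:1:1:1 ratio.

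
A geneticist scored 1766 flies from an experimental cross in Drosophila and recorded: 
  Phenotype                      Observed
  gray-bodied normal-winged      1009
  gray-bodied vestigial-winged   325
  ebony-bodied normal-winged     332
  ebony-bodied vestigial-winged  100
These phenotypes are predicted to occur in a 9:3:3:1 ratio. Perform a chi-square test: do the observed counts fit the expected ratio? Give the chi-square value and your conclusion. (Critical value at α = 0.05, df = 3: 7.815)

1.337; consistent

Under the 9:3:3:1 hypothesis (Σ ratio = 16, N = 1766):
  gray-bodied normal-winged: 1766 × 9/16 = 993.375
  gray-bodied vestigial-winged: 1766 × 3/16 = 331.125
  ebony-bodied normal-winged: 1766 × 3/16 = 331.125
  ebony-bodied vestigial-winged: 1766 × 1/16 = 110.375
χ² = Σ (O − E)² / E
  gray-bodied normal-winged: (1009 − 993.375)² / 993.375 = 0.2458
  gray-bodied vestigial-winged: (325 − 331.125)² / 331.125 = 0.1133
  ebony-bodied normal-winged: (332 − 331.125)² / 331.125 = 0.0023
  ebony-bodied vestigial-winged: (100 − 110.375)² / 110.375 = 0.9752
χ² = 0.2458 + 0.1133 + 0.0023 + 0.9752 = 1.3366 ≈ 1.337
Degrees of freedom = 4 − 1 = 3; critical value at α = 0.05 is 7.815.
Since 1.337 < 7.815, we fail to reject the null hypothesis — the data are consistent with the 9:3:3:1 ratio.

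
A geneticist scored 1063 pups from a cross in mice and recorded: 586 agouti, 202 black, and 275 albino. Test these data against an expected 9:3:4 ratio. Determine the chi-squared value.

0.597

Under the 9:3:4 hypothesis (Σ ratio = 16, N = 1063):
  agouti: 1063 × 9/16 = 597.9375
  black: 1063 × 3/16 = 199.3125
  albino: 1063 × 4/16 = 265.75
χ² = Σ (O − E)² / E
  agouti: (586 − 597.9375)² / 597.9375 = 0.2383
  black: (202 − 199.3125)² / 199.3125 = 0.0362
  albino: (275 − 265.75)² / 265.75 = 0.3220
χ² = 0.2383 + 0.0362 + 0.3220 = 0.5965 ≈ 0.597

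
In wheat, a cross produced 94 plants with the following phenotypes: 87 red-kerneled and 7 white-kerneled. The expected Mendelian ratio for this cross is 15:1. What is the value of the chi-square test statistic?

Expected counts for N = 94 under a 15:1 ratio (total parts = 16):
  red-kerneled: 94 × 15/16 = 88.125
  white-kerneled: 94 × 1/16 = 5.875
χ² = Σ (O − E)² / E
  red-kerneled: (87 − 88.125)² / 88.125 = 0.0144
  white-kerneled: (7 − 5.875)² / 5.875 = 0.2154
χ² = 0.0144 + 0.2154 = 0.2298 ≈ 0.230

0.230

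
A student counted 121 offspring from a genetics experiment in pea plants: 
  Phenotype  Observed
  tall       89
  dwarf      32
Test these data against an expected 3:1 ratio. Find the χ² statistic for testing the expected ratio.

The 3:1 ratio has 4 parts, so with N = 121 the expected counts are:
  tall: 121 × 3/4 = 90.75
  dwarf: 121 × 1/4 = 30.25
χ² = Σ (O − E)² / E
  tall: (89 − 90.75)² / 90.75 = 0.0337
  dwarf: (32 − 30.25)² / 30.25 = 0.1012
χ² = 0.0337 + 0.1012 = 0.1349 ≈ 0.135

0.135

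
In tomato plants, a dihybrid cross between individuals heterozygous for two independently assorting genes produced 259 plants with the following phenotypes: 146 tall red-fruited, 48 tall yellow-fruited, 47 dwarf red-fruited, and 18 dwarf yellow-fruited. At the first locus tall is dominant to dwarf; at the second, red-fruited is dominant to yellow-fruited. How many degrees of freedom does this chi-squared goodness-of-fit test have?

3

A dihybrid F₂ with independent assortment and complete dominance at both loci gives a 9:3:3:1 phenotypic ratio.
A goodness-of-fit test with 4 phenotype classes has df = 4 − 1 = 3.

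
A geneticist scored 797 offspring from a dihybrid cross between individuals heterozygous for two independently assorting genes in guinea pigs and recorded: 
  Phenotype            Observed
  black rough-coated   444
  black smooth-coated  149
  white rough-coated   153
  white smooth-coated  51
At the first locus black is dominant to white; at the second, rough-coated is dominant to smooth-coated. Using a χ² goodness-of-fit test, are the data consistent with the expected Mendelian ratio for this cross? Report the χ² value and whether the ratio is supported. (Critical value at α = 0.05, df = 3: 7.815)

0.156; consistent

A dihybrid F₂ with independent assortment and complete dominance at both loci gives a 9:3:3:1 phenotypic ratio.
Expected counts for N = 797 under a 9:3:3:1 ratio (total parts = 16):
  black rough-coated: 797 × 9/16 = 448.3125
  black smooth-coated: 797 × 3/16 = 149.4375
  white rough-coated: 797 × 3/16 = 149.4375
  white smooth-coated: 797 × 1/16 = 49.8125
χ² = Σ (O − E)² / E
  black rough-coated: (444 − 448.3125)² / 448.3125 = 0.0415
  black smooth-coated: (149 − 149.4375)² / 149.4375 = 0.0013
  white rough-coated: (153 − 149.4375)² / 149.4375 = 0.0849
  white smooth-coated: (51 − 49.8125)² / 49.8125 = 0.0283
χ² = 0.0415 + 0.0013 + 0.0849 + 0.0283 = 0.156
Degrees of freedom = 4 − 1 = 3; critical value at α = 0.05 is 7.815.
Since 0.156 < 7.815, we fail to reject the null hypothesis — the data are consistent with the 9:3:3:1 ratio.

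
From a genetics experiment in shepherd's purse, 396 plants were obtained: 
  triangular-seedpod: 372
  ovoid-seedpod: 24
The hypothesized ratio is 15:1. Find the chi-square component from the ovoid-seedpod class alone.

Expected counts for N = 396 under a 15:1 ratio (total parts = 16):
  triangular-seedpod: 396 × 15/16 = 371.25
  ovoid-seedpod: 396 × 1/16 = 24.75
Contribution of ovoid-seedpod: (24 − 24.75)² / 24.75 = 0.0227

0.023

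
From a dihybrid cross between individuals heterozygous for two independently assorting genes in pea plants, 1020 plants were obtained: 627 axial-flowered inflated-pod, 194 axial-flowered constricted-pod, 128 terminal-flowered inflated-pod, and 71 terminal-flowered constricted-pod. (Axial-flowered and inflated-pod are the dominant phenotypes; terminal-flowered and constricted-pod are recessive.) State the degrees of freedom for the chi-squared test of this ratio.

A dihybrid F₂ with independent assortment and complete dominance at both loci gives a 9:3:3:1 phenotypic ratio.
A goodness-of-fit test with 4 phenotype classes has df = 4 − 1 = 3.

3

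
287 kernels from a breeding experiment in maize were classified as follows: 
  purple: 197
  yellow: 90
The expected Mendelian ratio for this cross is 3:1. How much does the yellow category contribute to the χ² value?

Expected counts for N = 287 under a 3:1 ratio (total parts = 4):
  purple: 287 × 3/4 = 215.25
  yellow: 287 × 1/4 = 71.75
Contribution of yellow: (90 − 71.75)² / 71.75 = 4.6420

4.642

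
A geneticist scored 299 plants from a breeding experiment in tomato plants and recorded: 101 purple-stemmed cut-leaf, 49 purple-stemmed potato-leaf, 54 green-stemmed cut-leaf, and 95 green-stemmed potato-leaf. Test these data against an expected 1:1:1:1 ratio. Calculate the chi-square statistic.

29.334

The 1:1:1:1 ratio has 4 parts, so with N = 299 the expected counts are:
  purple-stemmed cut-leaf: 299 × 1/4 = 74.75
  purple-stemmed potato-leaf: 299 × 1/4 = 74.75
  green-stemmed cut-leaf: 299 × 1/4 = 74.75
  green-stemmed potato-leaf: 299 × 1/4 = 74.75
χ² = Σ (O − E)² / E
  purple-stemmed cut-leaf: (101 − 74.75)² / 74.75 = 9.2182
  purple-stemmed potato-leaf: (49 − 74.75)² / 74.75 = 8.8704
  green-stemmed cut-leaf: (54 − 74.75)² / 74.75 = 5.7600
  green-stemmed potato-leaf: (95 − 74.75)² / 74.75 = 5.4858
χ² = 9.2182 + 8.8704 + 5.7600 + 5.4858 = 29.3344 ≈ 29.334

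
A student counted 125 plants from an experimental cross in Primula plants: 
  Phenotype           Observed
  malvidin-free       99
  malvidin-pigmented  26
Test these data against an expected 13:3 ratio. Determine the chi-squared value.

The 13:3 ratio has 16 parts, so with N = 125 the expected counts are:
  malvidin-free: 125 × 13/16 = 101.5625
  malvidin-pigmented: 125 × 3/16 = 23.4375
χ² = Σ (O − E)² / E
  malvidin-free: (99 − 101.5625)² / 101.5625 = 0.0647
  malvidin-pigmented: (26 − 23.4375)² / 23.4375 = 0.2802
χ² = 0.0647 + 0.2802 = 0.3449 ≈ 0.345

0.345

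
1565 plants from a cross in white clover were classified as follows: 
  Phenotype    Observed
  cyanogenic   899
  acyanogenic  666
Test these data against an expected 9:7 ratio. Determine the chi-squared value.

Total ratio parts = 16. Expected numbers out of 1565:
  cyanogenic: 1565 × 9/16 = 880.3125
  acyanogenic: 1565 × 7/16 = 684.6875
χ² = Σ (O − E)² / E
  cyanogenic: (899 − 880.3125)² / 880.3125 = 0.3967
  acyanogenic: (666 − 684.6875)² / 684.6875 = 0.5100
χ² = 0.3967 + 0.5100 = 0.9067 ≈ 0.907

0.907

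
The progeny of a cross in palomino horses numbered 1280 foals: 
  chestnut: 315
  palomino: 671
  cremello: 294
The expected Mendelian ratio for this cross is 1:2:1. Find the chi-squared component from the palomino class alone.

1.502

Under the 1:2:1 hypothesis (Σ ratio = 4, N = 1280):
  chestnut: 1280 × 1/4 = 320
  palomino: 1280 × 2/4 = 640
  cremello: 1280 × 1/4 = 320
Contribution of palomino: (671 − 640)² / 640 = 1.5016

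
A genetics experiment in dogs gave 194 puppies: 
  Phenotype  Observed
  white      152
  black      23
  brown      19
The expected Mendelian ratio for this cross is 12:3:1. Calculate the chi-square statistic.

Under the 12:3:1 hypothesis (Σ ratio = 16, N = 194):
  white: 194 × 12/16 = 145.5
  black: 194 × 3/16 = 36.375
  brown: 194 × 1/16 = 12.125
χ² = Σ (O − E)² / E
  white: (152 − 145.5)² / 145.5 = 0.2904
  black: (23 − 36.375)² / 36.375 = 4.9180
  brown: (19 − 12.125)² / 12.125 = 3.8982
χ² = 0.2904 + 4.9180 + 3.8982 = 9.1066 ≈ 9.107

9.107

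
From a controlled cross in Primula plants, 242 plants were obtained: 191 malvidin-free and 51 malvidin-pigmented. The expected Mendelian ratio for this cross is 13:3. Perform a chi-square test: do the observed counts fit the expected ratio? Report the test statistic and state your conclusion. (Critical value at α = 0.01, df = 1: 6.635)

0.858; consistent

Total ratio parts = 16. Expected numbers out of 242:
  malvidin-free: 242 × 13/16 = 196.625
  malvidin-pigmented: 242 × 3/16 = 45.375
χ² = Σ (O − E)² / E
  malvidin-free: (191 − 196.625)² / 196.625 = 0.1609
  malvidin-pigmented: (51 − 45.375)² / 45.375 = 0.6973
χ² = 0.1609 + 0.6973 = 0.8582 ≈ 0.858
Degrees of freedom = 2 − 1 = 1; critical value at α = 0.01 is 6.635.
Since 0.858 < 6.635, we fail to reject the null hypothesis — the data are consistent with the 13:3 ratio.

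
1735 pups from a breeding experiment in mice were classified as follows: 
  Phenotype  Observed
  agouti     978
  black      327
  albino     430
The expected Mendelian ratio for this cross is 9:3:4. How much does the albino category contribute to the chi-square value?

The 9:3:4 ratio has 16 parts, so with N = 1735 the expected counts are:
  agouti: 1735 × 9/16 = 975.9375
  black: 1735 × 3/16 = 325.3125
  albino: 1735 × 4/16 = 433.75
Contribution of albino: (430 − 433.75)² / 433.75 = 0.0324

0.032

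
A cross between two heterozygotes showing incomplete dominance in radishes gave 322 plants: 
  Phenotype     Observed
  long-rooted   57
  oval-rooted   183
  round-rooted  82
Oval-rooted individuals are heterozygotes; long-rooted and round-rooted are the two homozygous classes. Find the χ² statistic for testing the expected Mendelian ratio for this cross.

9.894

With incomplete dominance, a heterozygote × heterozygote cross gives a 1:2:1 phenotypic ratio.
The 1:2:1 ratio has 4 parts, so with N = 322 the expected counts are:
  long-rooted: 322 × 1/4 = 80.5
  oval-rooted: 322 × 2/4 = 161
  round-rooted: 322 × 1/4 = 80.5
χ² = Σ (O − E)² / E
  long-rooted: (57 − 80.5)² / 80.5 = 6.8602
  oval-rooted: (183 − 161)² / 161 = 3.0062
  round-rooted: (82 − 80.5)² / 80.5 = 0.0280
χ² = 6.8602 + 3.0062 + 0.0280 = 9.8944 ≈ 9.894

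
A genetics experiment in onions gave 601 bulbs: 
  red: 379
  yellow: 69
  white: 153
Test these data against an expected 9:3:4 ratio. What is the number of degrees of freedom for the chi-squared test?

2

A goodness-of-fit test with 3 phenotype classes has df = 3 − 1 = 2.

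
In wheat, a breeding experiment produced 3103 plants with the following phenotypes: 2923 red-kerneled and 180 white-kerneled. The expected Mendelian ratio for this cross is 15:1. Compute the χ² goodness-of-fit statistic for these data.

The 15:1 ratio has 16 parts, so with N = 3103 the expected counts are:
  red-kerneled: 3103 × 15/16 = 2909.0625
  white-kerneled: 3103 × 1/16 = 193.9375
χ² = Σ (O − E)² / E
  red-kerneled: (2923 − 2909.0625)² / 2909.0625 = 0.0668
  white-kerneled: (180 − 193.9375)² / 193.9375 = 1.0016
χ² = 0.0668 + 1.0016 = 1.0684 ≈ 1.068

1.068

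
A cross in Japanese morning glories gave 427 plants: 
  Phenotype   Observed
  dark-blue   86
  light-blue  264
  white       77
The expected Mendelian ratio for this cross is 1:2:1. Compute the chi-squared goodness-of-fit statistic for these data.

Under the 1:2:1 hypothesis (Σ ratio = 4, N = 427):
  dark-blue: 427 × 1/4 = 106.75
  light-blue: 427 × 2/4 = 213.5
  white: 427 × 1/4 = 106.75
χ² = Σ (O − E)² / E
  dark-blue: (86 − 106.75)² / 106.75 = 4.0334
  light-blue: (264 − 213.5)² / 213.5 = 11.9450
  white: (77 − 106.75)² / 106.75 = 8.2910
χ² = 4.0334 + 11.9450 + 8.2910 = 24.2694 ≈ 24.269

24.269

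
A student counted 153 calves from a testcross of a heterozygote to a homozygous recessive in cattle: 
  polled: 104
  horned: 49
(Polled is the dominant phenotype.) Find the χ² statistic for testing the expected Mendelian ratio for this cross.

A testcross of a heterozygote (Aa × aa) gives a 1:1 phenotypic ratio.
Total ratio parts = 2. Expected numbers out of 153:
  polled: 153 × 1/2 = 76.5
  horned: 153 × 1/2 = 76.5
χ² = Σ (O − E)² / E
  polled: (104 − 76.5)² / 76.5 = 9.8856
  horned: (49 − 76.5)² / 76.5 = 9.8856
χ² = 9.8856 + 9.8856 = 19.7712 ≈ 19.771

19.771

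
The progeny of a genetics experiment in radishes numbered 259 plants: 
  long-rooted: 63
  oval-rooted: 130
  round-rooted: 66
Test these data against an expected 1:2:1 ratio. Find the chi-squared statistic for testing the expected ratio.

0.073

The 1:2:1 ratio has 4 parts, so with N = 259 the expected counts are:
  long-rooted: 259 × 1/4 = 64.75
  oval-rooted: 259 × 2/4 = 129.5
  round-rooted: 259 × 1/4 = 64.75
χ² = Σ (O − E)² / E
  long-rooted: (63 − 64.75)² / 64.75 = 0.0473
  oval-rooted: (130 − 129.5)² / 129.5 = 0.0019
  round-rooted: (66 − 64.75)² / 64.75 = 0.0241
χ² = 0.0473 + 0.0019 + 0.0241 = 0.0733 ≈ 0.073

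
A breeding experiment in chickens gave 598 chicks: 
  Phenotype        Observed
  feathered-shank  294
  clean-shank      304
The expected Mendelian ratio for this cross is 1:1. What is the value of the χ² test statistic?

Expected counts for N = 598 under a 1:1 ratio (total parts = 2):
  feathered-shank: 598 × 1/2 = 299
  clean-shank: 598 × 1/2 = 299
χ² = Σ (O − E)² / E
  feathered-shank: (294 − 299)² / 299 = 0.0836
  clean-shank: (304 − 299)² / 299 = 0.0836
χ² = 0.0836 + 0.0836 = 0.1672 ≈ 0.167

0.167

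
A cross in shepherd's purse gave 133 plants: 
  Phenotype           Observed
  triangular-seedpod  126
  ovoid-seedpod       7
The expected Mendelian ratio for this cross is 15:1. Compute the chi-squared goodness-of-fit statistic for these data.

Under the 15:1 hypothesis (Σ ratio = 16, N = 133):
  triangular-seedpod: 133 × 15/16 = 124.6875
  ovoid-seedpod: 133 × 1/16 = 8.3125
χ² = Σ (O − E)² / E
  triangular-seedpod: (126 − 124.6875)² / 124.6875 = 0.0138
  ovoid-seedpod: (7 − 8.3125)² / 8.3125 = 0.2072
χ² = 0.0138 + 0.2072 = 0.221

0.221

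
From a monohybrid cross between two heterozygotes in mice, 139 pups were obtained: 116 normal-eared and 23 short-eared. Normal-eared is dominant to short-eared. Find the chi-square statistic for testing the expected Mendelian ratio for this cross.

For a monohybrid cross between heterozygotes with complete dominance, the expected phenotypic ratio is 3:1.
Under the 3:1 hypothesis (Σ ratio = 4, N = 139):
  normal-eared: 139 × 3/4 = 104.25
  short-eared: 139 × 1/4 = 34.75
χ² = Σ (O − E)² / E
  normal-eared: (116 − 104.25)² / 104.25 = 1.3243
  short-eared: (23 − 34.75)² / 34.75 = 3.9730
χ² = 1.3243 + 3.9730 = 5.2973 ≈ 5.297

5.297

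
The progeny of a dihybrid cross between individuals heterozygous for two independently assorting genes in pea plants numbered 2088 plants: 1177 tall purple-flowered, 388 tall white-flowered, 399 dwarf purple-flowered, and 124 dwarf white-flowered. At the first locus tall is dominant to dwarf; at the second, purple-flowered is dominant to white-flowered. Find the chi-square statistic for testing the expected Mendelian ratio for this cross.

A dihybrid F₂ with independent assortment and complete dominance at both loci gives a 9:3:3:1 phenotypic ratio.
Expected counts for N = 2088 under a 9:3:3:1 ratio (total parts = 16):
  tall purple-flowered: 2088 × 9/16 = 1174.5
  tall white-flowered: 2088 × 3/16 = 391.5
  dwarf purple-flowered: 2088 × 3/16 = 391.5
  dwarf white-flowered: 2088 × 1/16 = 130.5
χ² = Σ (O − E)² / E
  tall purple-flowered: (1177 − 1174.5)² / 1174.5 = 0.0053
  tall white-flowered: (388 − 391.5)² / 391.5 = 0.0313
  dwarf purple-flowered: (399 − 391.5)² / 391.5 = 0.1437
  dwarf white-flowered: (124 − 130.5)² / 130.5 = 0.3238
χ² = 0.0053 + 0.0313 + 0.1437 + 0.3238 = 0.5041 ≈ 0.504

0.504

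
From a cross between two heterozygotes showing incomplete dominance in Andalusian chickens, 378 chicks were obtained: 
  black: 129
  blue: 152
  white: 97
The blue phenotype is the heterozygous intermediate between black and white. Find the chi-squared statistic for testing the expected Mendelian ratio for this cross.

19.905

With incomplete dominance, a heterozygote × heterozygote cross gives a 1:2:1 phenotypic ratio.
Expected counts for N = 378 under a 1:2:1 ratio (total parts = 4):
  black: 378 × 1/4 = 94.5
  blue: 378 × 2/4 = 189
  white: 378 × 1/4 = 94.5
χ² = Σ (O − E)² / E
  black: (129 − 94.5)² / 94.5 = 12.5952
  blue: (152 − 189)² / 189 = 7.2434
  white: (97 − 94.5)² / 94.5 = 0.0661
χ² = 12.5952 + 7.2434 + 0.0661 = 19.9047 ≈ 19.905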